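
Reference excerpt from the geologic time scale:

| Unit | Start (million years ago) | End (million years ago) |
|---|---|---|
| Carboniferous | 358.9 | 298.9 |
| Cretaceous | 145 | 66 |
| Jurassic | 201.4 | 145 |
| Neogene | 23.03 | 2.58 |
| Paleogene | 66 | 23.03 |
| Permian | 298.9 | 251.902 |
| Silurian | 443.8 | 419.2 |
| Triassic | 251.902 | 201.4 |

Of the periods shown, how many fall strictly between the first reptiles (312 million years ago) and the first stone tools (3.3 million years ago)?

The older date is 312 Ma and the younger is 3.3 Ma.
Periods with start < 312 and end > 3.3 Ma: Permian (298.9–251.902), Triassic (251.902–201.4), Jurassic (201.4–145), Cretaceous (145–66), Paleogene (66–23.03).
That is 5 complete periods.

5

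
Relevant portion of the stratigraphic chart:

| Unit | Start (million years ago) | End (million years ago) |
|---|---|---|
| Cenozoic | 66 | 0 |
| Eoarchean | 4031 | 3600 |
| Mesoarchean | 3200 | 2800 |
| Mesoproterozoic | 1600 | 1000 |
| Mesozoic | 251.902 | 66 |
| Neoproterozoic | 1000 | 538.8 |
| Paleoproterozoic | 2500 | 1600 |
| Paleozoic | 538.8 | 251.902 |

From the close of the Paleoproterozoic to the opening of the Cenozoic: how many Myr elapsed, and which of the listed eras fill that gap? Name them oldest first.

1534 million years; Mesoproterozoic, Neoproterozoic, Paleozoic, Mesozoic

End of Paleoproterozoic = 1600 Ma; start of Cenozoic = 66 Ma.
Gap = 1600 − 66 = 1534 Myr.
Eras wholly inside 1600–66 Ma: Mesoproterozoic (1600–1000), Neoproterozoic (1000–538.8), Paleozoic (538.8–251.902), Mesozoic (251.902–66).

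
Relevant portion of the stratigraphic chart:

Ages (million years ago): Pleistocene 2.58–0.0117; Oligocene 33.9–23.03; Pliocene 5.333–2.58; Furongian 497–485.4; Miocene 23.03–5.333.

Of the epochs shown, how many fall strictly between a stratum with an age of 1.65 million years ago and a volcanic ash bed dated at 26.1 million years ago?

2

26.1 Ma sits inside the Oligocene (33.9–23.03) and 1.65 Ma inside the Pleistocene (2.58–0.0117); neither of those is wholly between the two dates.
The listed epochs lying completely between them are Miocene, Pliocene — 2 in all.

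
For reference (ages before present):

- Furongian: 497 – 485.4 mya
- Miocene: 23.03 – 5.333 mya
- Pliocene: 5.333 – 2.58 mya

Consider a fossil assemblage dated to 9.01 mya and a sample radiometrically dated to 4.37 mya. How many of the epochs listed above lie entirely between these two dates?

0

The older date is 9.01 Ma and the younger is 4.37 Ma.
No epoch both begins after 9.01 Ma and ends before 4.37 Ma, so the count is 0.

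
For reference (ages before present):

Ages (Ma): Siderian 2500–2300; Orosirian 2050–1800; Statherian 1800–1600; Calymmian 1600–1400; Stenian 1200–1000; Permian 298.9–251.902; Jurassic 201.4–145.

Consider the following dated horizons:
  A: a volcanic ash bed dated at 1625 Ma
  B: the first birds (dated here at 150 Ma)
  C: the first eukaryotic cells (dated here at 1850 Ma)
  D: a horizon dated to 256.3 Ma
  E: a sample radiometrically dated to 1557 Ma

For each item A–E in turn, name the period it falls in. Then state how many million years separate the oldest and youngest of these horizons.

A: 1625 Ma lies in 1800–1600 Ma, so Statherian.
B: 150 Ma lies in 201.4–145 Ma, so Jurassic.
C: 1850 Ma lies in 2050–1800 Ma, so Orosirian.
D: 256.3 Ma lies in 298.9–251.902 Ma, so Permian.
E: 1557 Ma lies in 1600–1400 Ma, so Calymmian.
Oldest = 1850 Ma, youngest = 150 Ma → span 1700 Myr.

A — Statherian; B — Jurassic; C — Orosirian; D — Permian; E — Calymmian; span 1700 million years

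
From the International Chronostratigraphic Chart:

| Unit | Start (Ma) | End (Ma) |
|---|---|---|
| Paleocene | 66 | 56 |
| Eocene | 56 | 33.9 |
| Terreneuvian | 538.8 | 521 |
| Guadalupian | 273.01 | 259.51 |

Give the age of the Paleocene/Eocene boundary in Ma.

56 Ma

The Paleocene ends and the Eocene begins at 56 Ma.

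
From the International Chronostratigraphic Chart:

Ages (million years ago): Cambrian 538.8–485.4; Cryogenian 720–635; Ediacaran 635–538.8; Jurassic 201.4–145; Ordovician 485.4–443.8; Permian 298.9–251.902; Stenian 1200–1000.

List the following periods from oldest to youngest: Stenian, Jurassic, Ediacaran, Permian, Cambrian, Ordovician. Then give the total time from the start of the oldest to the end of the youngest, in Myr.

Start ages (Ma): Stenian 1200, Ediacaran 635, Cambrian 538.8, Ordovician 485.4, Permian 298.9, Jurassic 201.4.
Ordered oldest to youngest: Stenian, Ediacaran, Cambrian, Ordovician, Permian, Jurassic.
Span = 1200 − 145 = 1055 Myr.

Stenian, Ediacaran, Cambrian, Ordovician, Permian, Jurassic; total span 1055 Myr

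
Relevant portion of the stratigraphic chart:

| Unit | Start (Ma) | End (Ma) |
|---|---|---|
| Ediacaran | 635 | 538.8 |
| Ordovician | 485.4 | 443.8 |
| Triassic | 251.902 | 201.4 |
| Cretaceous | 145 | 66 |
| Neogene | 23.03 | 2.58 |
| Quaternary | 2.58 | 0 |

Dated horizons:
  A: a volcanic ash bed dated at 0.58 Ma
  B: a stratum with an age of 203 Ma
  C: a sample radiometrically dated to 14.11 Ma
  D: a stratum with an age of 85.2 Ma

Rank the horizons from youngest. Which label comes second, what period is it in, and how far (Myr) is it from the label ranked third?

Sorted youngest-first by Ma: A (0.58), C (14.11), D (85.2), B (203).
The second youngest is C at 14.11 Ma, which lies in 23.03–2.58 Ma: the Neogene.
The third youngest is D at 85.2 Ma; separation = |14.11 − 85.2| = 71.09 Myr.

C, in the Neogene; 71.09 million years to D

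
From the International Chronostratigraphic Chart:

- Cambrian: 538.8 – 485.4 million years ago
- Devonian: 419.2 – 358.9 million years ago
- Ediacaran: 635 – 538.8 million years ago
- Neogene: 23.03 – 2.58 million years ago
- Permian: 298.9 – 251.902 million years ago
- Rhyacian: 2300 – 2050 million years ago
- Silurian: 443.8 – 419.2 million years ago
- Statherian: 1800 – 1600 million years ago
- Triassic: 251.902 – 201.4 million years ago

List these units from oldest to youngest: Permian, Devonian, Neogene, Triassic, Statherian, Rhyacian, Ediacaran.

Sorting by start age (descending Ma, since larger Ma = older): Rhyacian start 2300, Statherian start 1800, Ediacaran start 635, Devonian start 419.2, Permian start 298.9, Triassic start 251.902, Neogene start 23.03.

Rhyacian, Statherian, Ediacaran, Devonian, Permian, Triassic, Neogene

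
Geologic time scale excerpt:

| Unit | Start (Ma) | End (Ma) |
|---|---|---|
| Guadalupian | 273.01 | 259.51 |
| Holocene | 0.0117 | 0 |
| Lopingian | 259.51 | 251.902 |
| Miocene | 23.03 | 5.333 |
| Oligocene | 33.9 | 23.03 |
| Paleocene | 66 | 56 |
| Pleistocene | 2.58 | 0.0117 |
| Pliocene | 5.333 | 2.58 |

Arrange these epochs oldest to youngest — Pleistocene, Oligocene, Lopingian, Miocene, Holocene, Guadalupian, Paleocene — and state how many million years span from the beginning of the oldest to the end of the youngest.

Guadalupian, Lopingian, Paleocene, Oligocene, Miocene, Pleistocene, Holocene; total span 273.01 Myr

Start ages (Ma): Guadalupian 273.01, Lopingian 259.51, Paleocene 66, Oligocene 33.9, Miocene 23.03, Pleistocene 2.58, Holocene 0.0117.
Ordered oldest to youngest: Guadalupian, Lopingian, Paleocene, Oligocene, Miocene, Pleistocene, Holocene.
Span = 273.01 − 0 = 273.01 Myr.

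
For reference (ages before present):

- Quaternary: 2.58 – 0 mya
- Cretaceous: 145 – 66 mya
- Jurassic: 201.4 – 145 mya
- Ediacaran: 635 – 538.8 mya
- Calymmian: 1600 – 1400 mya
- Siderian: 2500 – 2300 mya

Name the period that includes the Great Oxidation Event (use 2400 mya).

Siderian

2400 Ma lies between 2500 and 2300 Ma, so it falls in the Siderian.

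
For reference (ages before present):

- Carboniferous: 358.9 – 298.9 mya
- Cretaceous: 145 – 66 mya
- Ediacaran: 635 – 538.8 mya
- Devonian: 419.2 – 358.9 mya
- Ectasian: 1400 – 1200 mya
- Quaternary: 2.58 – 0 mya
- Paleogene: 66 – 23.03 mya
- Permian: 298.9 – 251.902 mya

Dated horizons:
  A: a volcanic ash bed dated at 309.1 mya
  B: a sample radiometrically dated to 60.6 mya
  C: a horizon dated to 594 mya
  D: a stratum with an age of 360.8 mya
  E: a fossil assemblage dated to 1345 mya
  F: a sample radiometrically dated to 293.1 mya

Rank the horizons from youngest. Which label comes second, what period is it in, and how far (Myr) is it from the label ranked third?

F, in the Permian; 16 million years to A

Sorted youngest-first by Ma: B (60.6), F (293.1), A (309.1), D (360.8), C (594), E (1345).
The second youngest is F at 293.1 Ma, which lies in 298.9–251.902 Ma: the Permian.
The third youngest is A at 309.1 Ma; separation = |293.1 − 309.1| = 16 Myr.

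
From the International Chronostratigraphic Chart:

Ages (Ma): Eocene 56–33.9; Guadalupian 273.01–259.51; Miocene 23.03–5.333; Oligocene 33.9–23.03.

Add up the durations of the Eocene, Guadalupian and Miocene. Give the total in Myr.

53.297 million years

Duration is start − end for each: (56 − 33.9) + (273.01 − 259.51) + (23.03 − 5.333).
That is 22.1 + 13.5 + 17.697, which totals 53.297 million years.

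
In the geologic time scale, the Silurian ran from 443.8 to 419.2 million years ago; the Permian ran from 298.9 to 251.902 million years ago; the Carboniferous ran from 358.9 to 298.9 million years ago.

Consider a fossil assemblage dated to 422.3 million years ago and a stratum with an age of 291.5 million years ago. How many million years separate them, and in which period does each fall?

130.8 million years apart; the first in the Silurian, the second in the Permian

Elapsed time: 422.3 − 291.5 = 130.8 Myr.
422.3 Ma lies within 443.8–419.2 Ma: Silurian.
291.5 Ma lies within 298.9–251.902 Ma: Permian.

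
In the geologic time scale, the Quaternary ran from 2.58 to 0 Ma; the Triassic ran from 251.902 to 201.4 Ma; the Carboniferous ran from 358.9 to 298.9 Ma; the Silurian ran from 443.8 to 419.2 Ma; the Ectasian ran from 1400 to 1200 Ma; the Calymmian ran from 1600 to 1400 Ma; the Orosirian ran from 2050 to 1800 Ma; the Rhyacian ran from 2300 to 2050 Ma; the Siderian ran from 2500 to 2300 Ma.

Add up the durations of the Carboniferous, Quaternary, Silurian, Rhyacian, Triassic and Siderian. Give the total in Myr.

Each duration: Carboniferous = 60; Quaternary = 2.58; Silurian = 24.6; Rhyacian = 250; Triassic = 50.502; Siderian = 200.
Sum: 60 + 2.58 + 24.6 + 250 + 50.502 + 200 = 587.682 Myr.

587.682 million years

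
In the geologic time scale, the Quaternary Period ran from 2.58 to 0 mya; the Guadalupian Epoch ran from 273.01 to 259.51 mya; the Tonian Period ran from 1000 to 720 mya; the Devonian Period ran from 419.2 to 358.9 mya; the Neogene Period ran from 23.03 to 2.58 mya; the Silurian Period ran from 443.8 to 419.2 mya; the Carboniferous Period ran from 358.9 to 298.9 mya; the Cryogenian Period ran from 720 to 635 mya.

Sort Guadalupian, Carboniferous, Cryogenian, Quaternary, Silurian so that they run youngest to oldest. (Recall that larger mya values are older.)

The oldest of these is Cryogenian (starts 720 Ma) and the youngest is Quaternary (ends 0 Ma).
In between, by decreasing start age: Silurian (443.8), Carboniferous (358.9), Guadalupian (273.01).
Listing youngest first means reversing that sequence.

Quaternary → Guadalupian → Carboniferous → Silurian → Cryogenian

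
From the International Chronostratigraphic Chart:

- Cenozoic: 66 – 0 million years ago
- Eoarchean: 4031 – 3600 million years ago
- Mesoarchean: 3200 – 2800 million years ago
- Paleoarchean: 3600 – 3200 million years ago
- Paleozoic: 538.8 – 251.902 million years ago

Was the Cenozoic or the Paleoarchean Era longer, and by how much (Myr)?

Paleoarchean, by 334 million years

Cenozoic: 66 − 0 = 66 Myr.
Paleoarchean: 3600 − 3200 = 400 Myr.
Difference: 400 − 66 = 334 Myr, so the Paleoarchean was longer.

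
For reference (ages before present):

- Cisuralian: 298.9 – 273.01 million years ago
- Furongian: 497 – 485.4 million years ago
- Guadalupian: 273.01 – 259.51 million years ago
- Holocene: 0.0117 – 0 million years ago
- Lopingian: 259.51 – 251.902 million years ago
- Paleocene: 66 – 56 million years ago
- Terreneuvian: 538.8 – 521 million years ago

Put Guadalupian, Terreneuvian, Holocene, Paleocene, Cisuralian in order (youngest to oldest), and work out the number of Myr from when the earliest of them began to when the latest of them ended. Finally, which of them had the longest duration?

Start ages (Ma): Terreneuvian 538.8, Cisuralian 298.9, Guadalupian 273.01, Paleocene 66, Holocene 0.0117.
Ordered youngest to oldest: Holocene, Paleocene, Guadalupian, Cisuralian, Terreneuvian.
Span = 538.8 − 0 = 538.8 Myr.
Durations: Guadalupian 13.5, Holocene 0.0117, Terreneuvian 17.8, Paleocene 10, Cisuralian 25.89 → longest is Cisuralian (25.89 Myr).

Holocene → Paleocene → Guadalupian → Cisuralian → Terreneuvian; total span 538.8 Myr; longest is Cisuralian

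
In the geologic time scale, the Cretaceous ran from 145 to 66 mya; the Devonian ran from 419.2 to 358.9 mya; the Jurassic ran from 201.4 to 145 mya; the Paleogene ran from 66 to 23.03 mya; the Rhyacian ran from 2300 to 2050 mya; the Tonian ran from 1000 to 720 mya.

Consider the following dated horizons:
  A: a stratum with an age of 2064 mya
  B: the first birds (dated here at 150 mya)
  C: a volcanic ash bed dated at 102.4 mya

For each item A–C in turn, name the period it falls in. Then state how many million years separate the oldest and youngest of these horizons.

Match each age against the start–end ranges in the excerpt: A = 2064 Ma → Rhyacian (2300–2050); B = 150 Ma → Jurassic (201.4–145); C = 102.4 Ma → Cretaceous (145–66).
The largest age is 2064 Ma and the smallest is 102.4 Ma; their difference is 1961.6 Myr.

A — Rhyacian; B — Jurassic; C — Cretaceous; span 1961.6 million years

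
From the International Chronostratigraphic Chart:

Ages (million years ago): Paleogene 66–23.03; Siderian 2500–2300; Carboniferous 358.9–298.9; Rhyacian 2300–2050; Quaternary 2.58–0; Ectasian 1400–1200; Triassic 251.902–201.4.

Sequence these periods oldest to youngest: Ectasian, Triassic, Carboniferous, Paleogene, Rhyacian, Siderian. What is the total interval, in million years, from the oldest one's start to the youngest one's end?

From the excerpt: Ectasian 1400–1200; Triassic 251.902–201.4; Carboniferous 358.9–298.9; Paleogene 66–23.03; Rhyacian 2300–2050; Siderian 2500–2300 (Ma).
Larger Ma is earlier, so the oldest is Siderian and the youngest is Paleogene; oldest to youngest: Siderian, Rhyacian, Ectasian, Carboniferous, Triassic, Paleogene.
Oldest start 2500 minus youngest end 23.03 gives 2476.97 Myr overall.

Siderian, Rhyacian, Ectasian, Carboniferous, Triassic, Paleogene; total span 2476.97 Myr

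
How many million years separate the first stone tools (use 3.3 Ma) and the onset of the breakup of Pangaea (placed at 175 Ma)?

171.7 million years

175 − 3.3 = 171.7 million years.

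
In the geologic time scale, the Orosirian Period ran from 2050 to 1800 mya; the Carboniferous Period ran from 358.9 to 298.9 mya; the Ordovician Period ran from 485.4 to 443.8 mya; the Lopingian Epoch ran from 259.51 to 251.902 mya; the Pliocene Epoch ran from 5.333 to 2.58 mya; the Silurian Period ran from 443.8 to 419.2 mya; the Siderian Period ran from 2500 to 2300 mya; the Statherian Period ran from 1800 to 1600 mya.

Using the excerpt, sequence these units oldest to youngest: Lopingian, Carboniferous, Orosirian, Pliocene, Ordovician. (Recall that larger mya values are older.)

Orosirian → Ordovician → Carboniferous → Lopingian → Pliocene

The oldest of these is Orosirian (starts 2050 Ma) and the youngest is Pliocene (ends 2.58 Ma).
In between, by decreasing start age: Ordovician (485.4), Carboniferous (358.9), Lopingian (259.51).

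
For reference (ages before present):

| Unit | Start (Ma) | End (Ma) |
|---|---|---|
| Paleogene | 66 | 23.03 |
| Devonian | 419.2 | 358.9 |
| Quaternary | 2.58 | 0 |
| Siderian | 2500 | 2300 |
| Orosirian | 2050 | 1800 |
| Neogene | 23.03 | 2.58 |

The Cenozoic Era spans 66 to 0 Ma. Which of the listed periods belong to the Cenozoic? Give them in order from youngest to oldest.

Quaternary, Neogene, Paleogene

Periods with both bounds inside 66–0 Ma: Quaternary (2.58–0), Neogene (23.03–2.58), Paleogene (66–23.03).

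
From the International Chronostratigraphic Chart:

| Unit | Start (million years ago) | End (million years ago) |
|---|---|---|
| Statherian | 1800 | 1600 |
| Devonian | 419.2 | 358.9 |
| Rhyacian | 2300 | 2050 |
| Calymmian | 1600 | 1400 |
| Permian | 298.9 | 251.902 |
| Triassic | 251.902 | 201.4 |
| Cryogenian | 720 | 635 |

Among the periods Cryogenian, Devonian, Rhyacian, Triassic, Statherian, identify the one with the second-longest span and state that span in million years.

Statherian, 200 million years

Durations: Cryogenian 85; Devonian 60.3; Rhyacian 250; Triassic 50.502; Statherian 200 Myr.
Sorted longest-first: Rhyacian (250), Statherian (200), Cryogenian (85), Devonian (60.3), Triassic (50.502).
The second longest is Statherian at 200 Myr.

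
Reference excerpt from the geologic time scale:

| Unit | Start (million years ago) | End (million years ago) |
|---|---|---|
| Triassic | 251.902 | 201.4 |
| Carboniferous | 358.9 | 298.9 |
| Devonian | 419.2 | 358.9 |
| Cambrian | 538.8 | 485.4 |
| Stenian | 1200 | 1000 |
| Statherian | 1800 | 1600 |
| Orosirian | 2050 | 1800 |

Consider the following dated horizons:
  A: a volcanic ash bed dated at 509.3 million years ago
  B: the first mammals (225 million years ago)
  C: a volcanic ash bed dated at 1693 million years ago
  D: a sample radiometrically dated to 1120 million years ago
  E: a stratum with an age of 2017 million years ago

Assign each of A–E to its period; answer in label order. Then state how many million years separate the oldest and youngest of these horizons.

A — Cambrian; B — Triassic; C — Statherian; D — Stenian; E — Orosirian; span 1792 million years

A: 509.3 Ma lies in 538.8–485.4 Ma, so Cambrian.
B: 225 Ma lies in 251.902–201.4 Ma, so Triassic.
C: 1693 Ma lies in 1800–1600 Ma, so Statherian.
D: 1120 Ma lies in 1200–1000 Ma, so Stenian.
E: 2017 Ma lies in 2050–1800 Ma, so Orosirian.
Oldest = 2017 Ma, youngest = 225 Ma → span 1792 Myr.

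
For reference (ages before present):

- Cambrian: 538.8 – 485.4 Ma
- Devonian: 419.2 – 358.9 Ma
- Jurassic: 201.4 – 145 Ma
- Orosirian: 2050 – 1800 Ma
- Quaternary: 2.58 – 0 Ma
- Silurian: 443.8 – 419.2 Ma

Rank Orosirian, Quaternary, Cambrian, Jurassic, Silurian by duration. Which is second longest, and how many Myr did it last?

Start − end for each: Orosirian 2050 − 1800 = 250; Quaternary 2.58 − 0 = 2.58; Cambrian 538.8 − 485.4 = 53.4; Jurassic 201.4 − 145 = 56.4; Silurian 443.8 − 419.2 = 24.6.
Ranking these from longest: Orosirian > Jurassic > Cambrian > Silurian > Quaternary.
Position 2 in that ranking is Jurassic, which lasted 56.4 Myr.

Jurassic, 56.4 million years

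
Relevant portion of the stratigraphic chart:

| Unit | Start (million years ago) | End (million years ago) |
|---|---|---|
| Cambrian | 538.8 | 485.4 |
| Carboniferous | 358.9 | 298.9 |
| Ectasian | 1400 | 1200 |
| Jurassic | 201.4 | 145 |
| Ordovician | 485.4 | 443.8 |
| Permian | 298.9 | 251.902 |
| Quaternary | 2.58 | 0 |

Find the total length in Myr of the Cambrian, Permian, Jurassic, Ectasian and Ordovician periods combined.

398.398 million years

Duration is start − end for each: (538.8 − 485.4) + (298.9 − 251.902) + (201.4 − 145) + (1400 − 1200) + (485.4 − 443.8).
That is 53.4 + 46.998 + 56.4 + 200 + 41.6, which totals 398.398 million years.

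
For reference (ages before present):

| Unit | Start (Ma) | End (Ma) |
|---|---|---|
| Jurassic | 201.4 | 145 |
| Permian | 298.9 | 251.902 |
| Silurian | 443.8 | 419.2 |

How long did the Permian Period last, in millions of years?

298.9 − 251.902 = 46.998 million years.

46.998 million years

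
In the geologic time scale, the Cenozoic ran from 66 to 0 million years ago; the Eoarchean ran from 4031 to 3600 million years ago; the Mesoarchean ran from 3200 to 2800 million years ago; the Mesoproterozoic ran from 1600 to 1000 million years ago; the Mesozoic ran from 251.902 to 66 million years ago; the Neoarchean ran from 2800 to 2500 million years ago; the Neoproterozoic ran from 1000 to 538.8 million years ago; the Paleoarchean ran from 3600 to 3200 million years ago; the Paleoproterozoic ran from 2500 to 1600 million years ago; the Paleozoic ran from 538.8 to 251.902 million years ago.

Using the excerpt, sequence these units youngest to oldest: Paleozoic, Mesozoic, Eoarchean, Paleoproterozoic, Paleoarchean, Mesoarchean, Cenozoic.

Cenozoic, Mesozoic, Paleozoic, Paleoproterozoic, Mesoarchean, Paleoarchean, Eoarchean

Sorting by start age (ascending Ma, since larger Ma = older): Cenozoic start 66, Mesozoic start 251.902, Paleozoic start 538.8, Paleoproterozoic start 2500, Mesoarchean start 3200, Paleoarchean start 3600, Eoarchean start 4031.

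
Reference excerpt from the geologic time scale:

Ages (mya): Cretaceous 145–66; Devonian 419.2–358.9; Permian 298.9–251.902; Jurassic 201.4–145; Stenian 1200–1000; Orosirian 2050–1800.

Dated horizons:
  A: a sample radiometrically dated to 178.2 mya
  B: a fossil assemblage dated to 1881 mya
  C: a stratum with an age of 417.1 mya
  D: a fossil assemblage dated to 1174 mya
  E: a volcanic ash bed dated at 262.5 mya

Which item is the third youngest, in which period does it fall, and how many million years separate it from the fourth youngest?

C, in the Devonian; 756.9 million years to D

Sorted youngest-first by Ma: A (178.2), E (262.5), C (417.1), D (1174), B (1881).
The third youngest is C at 417.1 Ma, which lies in 419.2–358.9 Ma: the Devonian.
The fourth youngest is D at 1174 Ma; separation = |417.1 − 1174| = 756.9 Myr.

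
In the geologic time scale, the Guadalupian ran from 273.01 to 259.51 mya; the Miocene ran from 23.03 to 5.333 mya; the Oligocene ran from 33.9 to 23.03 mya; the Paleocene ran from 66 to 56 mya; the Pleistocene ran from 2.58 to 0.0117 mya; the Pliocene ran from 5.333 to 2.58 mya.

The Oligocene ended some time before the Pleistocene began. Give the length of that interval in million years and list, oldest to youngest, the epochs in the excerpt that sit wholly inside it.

20.45 million years; Miocene, Pliocene

End of Oligocene = 23.03 Ma; start of Pleistocene = 2.58 Ma.
Gap = 23.03 − 2.58 = 20.45 Myr.
Epochs wholly inside 23.03–2.58 Ma: Miocene (23.03–5.333), Pliocene (5.333–2.58).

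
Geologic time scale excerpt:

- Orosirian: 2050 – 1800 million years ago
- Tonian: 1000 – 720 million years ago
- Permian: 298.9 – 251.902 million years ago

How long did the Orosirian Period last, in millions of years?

250 million years

2050 − 1800 = 250 million years.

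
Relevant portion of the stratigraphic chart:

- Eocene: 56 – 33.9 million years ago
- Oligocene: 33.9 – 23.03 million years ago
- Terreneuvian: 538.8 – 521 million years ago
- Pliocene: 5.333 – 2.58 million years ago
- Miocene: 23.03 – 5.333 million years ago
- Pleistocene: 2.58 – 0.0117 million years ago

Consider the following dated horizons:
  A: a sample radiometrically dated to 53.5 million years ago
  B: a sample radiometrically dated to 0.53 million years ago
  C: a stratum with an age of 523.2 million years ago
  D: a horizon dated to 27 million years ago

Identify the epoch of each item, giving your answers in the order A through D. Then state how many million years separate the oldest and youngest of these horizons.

A — Eocene; B — Pleistocene; C — Terreneuvian; D — Oligocene; span 522.67 million years

A: 53.5 Ma lies in 56–33.9 Ma, so Eocene.
B: 0.53 Ma lies in 2.58–0.0117 Ma, so Pleistocene.
C: 523.2 Ma lies in 538.8–521 Ma, so Terreneuvian.
D: 27 Ma lies in 33.9–23.03 Ma, so Oligocene.
Oldest = 523.2 Ma, youngest = 0.53 Ma → span 522.67 Myr.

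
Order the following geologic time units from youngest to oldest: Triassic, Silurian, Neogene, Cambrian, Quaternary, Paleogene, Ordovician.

Era membership (oldest first within each) — Paleozoic: Cambrian, Ordovician, Silurian; Mesozoic: Triassic; Cenozoic: Paleogene, Neogene, Quaternary. Paleozoic precedes Mesozoic, which precedes Cenozoic. Concatenating the groups in that era order and then reversing gives youngest to oldest.

Quaternary, Neogene, Paleogene, Triassic, Silurian, Ordovician, Cambrian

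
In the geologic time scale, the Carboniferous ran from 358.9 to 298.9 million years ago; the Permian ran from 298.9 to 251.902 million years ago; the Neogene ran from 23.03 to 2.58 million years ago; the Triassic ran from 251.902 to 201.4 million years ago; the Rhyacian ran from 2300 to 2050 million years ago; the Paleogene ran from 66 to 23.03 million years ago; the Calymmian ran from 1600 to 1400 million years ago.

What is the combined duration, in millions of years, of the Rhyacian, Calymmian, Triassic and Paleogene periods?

Each duration: Rhyacian = 250; Calymmian = 200; Triassic = 50.502; Paleogene = 42.97.
Sum: 250 + 200 + 50.502 + 42.97 = 543.472 Myr.

543.472 million years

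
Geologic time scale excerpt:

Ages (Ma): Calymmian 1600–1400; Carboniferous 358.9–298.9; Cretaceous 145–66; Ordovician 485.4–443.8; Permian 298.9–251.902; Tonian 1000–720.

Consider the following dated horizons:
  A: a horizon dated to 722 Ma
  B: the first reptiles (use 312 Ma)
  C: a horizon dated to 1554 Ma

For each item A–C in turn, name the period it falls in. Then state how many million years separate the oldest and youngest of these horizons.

A — Tonian; B — Carboniferous; C — Calymmian; span 1242 million years

Match each age against the start–end ranges in the excerpt: A = 722 Ma → Tonian (1000–720); B = 312 Ma → Carboniferous (358.9–298.9); C = 1554 Ma → Calymmian (1600–1400).
The largest age is 1554 Ma and the smallest is 312 Ma; their difference is 1242 Myr.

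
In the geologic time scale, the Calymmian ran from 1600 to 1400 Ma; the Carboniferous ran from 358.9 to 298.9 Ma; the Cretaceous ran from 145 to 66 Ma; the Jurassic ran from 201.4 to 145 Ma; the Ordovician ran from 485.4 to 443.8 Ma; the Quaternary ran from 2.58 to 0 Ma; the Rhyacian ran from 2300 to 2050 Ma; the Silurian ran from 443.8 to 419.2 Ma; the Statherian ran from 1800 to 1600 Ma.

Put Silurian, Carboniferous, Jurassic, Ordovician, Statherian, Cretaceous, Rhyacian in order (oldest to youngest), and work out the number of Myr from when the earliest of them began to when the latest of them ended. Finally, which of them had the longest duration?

Rhyacian → Statherian → Ordovician → Silurian → Carboniferous → Jurassic → Cretaceous; total span 2234 Myr; longest is Rhyacian

From the excerpt: Silurian 443.8–419.2; Carboniferous 358.9–298.9; Jurassic 201.4–145; Ordovician 485.4–443.8; Statherian 1800–1600; Cretaceous 145–66; Rhyacian 2300–2050 (Ma).
Larger Ma is earlier, so the oldest is Rhyacian and the youngest is Cretaceous; oldest to youngest: Rhyacian, Statherian, Ordovician, Silurian, Carboniferous, Jurassic, Cretaceous.
Oldest start 2300 minus youngest end 66 gives 2234 Myr overall.
Individual lengths (start − end): Silurian 24.6; Carboniferous 60; Jurassic 56.4; Rhyacian 250; Cretaceous 79; Statherian 200; Ordovician 41.6. The largest is Rhyacian at 250 Myr.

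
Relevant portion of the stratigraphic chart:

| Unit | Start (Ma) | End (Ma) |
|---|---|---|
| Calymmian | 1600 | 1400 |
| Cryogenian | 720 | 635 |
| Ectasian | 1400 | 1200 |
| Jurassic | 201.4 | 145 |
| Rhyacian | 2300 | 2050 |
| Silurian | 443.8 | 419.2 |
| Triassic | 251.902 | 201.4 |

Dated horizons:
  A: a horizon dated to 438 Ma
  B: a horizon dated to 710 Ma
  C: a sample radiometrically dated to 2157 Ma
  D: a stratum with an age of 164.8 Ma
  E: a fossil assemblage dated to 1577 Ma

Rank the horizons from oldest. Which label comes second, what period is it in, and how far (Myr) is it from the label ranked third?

E, in the Calymmian; 867 million years to B

Sorted oldest-first by Ma: C (2157), E (1577), B (710), A (438), D (164.8).
The second oldest is E at 1577 Ma, which lies in 1600–1400 Ma: the Calymmian.
The third oldest is B at 710 Ma; separation = |1577 − 710| = 867 Myr.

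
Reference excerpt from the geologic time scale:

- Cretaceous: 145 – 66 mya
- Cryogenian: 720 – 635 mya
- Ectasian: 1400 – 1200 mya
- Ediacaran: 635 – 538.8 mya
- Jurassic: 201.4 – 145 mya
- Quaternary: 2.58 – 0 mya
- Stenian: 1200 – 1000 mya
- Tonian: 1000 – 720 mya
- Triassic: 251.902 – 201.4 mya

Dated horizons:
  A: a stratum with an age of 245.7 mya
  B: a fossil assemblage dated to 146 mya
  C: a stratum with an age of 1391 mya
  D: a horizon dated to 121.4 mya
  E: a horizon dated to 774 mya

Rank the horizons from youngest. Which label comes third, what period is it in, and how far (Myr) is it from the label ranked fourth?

A, in the Triassic; 528.3 million years to E

Sorted youngest-first by Ma: D (121.4), B (146), A (245.7), E (774), C (1391).
The third youngest is A at 245.7 Ma, which lies in 251.902–201.4 Ma: the Triassic.
The fourth youngest is E at 774 Ma; separation = |245.7 − 774| = 528.3 Myr.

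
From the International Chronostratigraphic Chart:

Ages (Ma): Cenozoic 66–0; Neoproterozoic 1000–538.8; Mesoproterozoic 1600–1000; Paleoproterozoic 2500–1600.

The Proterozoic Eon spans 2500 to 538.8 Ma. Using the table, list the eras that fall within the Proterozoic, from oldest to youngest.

Paleoproterozoic, Mesoproterozoic, Neoproterozoic

Eras with both bounds inside 2500–538.8 Ma: Paleoproterozoic (2500–1600), Mesoproterozoic (1600–1000), Neoproterozoic (1000–538.8).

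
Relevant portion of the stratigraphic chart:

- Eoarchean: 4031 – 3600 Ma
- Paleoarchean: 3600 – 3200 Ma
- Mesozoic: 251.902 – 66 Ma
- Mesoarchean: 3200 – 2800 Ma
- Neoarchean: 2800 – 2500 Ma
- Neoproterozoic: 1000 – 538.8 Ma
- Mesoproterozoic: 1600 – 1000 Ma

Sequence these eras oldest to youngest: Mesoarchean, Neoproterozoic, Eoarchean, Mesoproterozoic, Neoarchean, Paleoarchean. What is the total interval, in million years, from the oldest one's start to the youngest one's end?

Eoarchean, Paleoarchean, Mesoarchean, Neoarchean, Mesoproterozoic, Neoproterozoic; total span 3492.2 Myr

Start ages (Ma): Eoarchean 4031, Paleoarchean 3600, Mesoarchean 3200, Neoarchean 2800, Mesoproterozoic 1600, Neoproterozoic 1000.
Ordered oldest to youngest: Eoarchean, Paleoarchean, Mesoarchean, Neoarchean, Mesoproterozoic, Neoproterozoic.
Span = 4031 − 538.8 = 3492.2 Myr.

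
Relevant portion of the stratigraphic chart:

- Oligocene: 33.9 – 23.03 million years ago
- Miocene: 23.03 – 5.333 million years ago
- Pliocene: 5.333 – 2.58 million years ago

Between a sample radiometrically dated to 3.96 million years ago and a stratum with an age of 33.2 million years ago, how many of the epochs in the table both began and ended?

1

The older date is 33.2 Ma and the younger is 3.96 Ma.
Epochs with start < 33.2 and end > 3.96 Ma: Miocene (23.03–5.333).
That is 1 complete epoch.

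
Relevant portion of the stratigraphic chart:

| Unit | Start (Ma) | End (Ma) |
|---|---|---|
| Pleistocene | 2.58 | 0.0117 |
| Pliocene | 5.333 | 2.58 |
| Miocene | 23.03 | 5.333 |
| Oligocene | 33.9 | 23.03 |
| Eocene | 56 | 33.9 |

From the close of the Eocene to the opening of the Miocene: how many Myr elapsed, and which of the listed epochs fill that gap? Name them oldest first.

The Eocene closes at 33.9 Ma and the Miocene opens at 23.03 Ma, so the interval is 33.9 − 23.03 = 10.87 Myr.
An epoch fits inside if it starts at or after 33.9 Ma and ends at or before 23.03 Ma; oldest first that gives Oligocene.

10.87 million years; Oligocene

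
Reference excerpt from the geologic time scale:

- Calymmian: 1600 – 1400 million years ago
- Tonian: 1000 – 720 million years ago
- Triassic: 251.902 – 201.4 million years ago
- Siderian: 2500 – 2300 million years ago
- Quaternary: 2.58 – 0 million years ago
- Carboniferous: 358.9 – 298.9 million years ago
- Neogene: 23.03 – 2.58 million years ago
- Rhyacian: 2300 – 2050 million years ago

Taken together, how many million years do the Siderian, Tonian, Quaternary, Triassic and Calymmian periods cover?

Duration is start − end for each: (2500 − 2300) + (1000 − 720) + (2.58 − 0) + (251.902 − 201.4) + (1600 − 1400).
That is 200 + 280 + 2.58 + 50.502 + 200, which totals 733.082 million years.

733.082 million years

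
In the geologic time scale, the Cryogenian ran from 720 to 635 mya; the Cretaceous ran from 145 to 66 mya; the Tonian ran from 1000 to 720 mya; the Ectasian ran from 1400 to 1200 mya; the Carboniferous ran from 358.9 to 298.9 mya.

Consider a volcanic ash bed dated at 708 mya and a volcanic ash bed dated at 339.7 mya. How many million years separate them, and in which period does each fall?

Elapsed time: 708 − 339.7 = 368.3 Myr.
708 Ma lies within 720–635 Ma: Cryogenian.
339.7 Ma lies within 358.9–298.9 Ma: Carboniferous.

368.3 million years apart; the first in the Cryogenian, the second in the Carboniferous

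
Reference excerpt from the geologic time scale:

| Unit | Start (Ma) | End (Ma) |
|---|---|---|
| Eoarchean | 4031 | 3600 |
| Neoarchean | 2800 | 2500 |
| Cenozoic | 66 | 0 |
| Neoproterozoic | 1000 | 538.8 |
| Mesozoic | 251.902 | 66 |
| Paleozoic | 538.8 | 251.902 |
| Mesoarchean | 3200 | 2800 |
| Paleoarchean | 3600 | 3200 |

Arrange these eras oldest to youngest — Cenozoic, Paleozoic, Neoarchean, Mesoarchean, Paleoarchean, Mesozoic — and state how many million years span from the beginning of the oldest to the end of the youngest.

Start ages (Ma): Paleoarchean 3600, Mesoarchean 3200, Neoarchean 2800, Paleozoic 538.8, Mesozoic 251.902, Cenozoic 66.
Ordered oldest to youngest: Paleoarchean, Mesoarchean, Neoarchean, Paleozoic, Mesozoic, Cenozoic.
Span = 3600 − 0 = 3600 Myr.

Paleoarchean, Mesoarchean, Neoarchean, Paleozoic, Mesozoic, Cenozoic; total span 3600 Myr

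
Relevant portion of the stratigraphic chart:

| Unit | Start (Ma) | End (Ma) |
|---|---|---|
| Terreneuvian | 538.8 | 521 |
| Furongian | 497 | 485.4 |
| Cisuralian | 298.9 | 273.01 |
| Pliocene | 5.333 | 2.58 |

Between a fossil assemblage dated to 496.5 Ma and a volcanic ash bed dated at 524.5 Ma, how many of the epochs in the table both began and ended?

The older date is 524.5 Ma and the younger is 496.5 Ma.
No epoch both begins after 524.5 Ma and ends before 496.5 Ma, so the count is 0.

0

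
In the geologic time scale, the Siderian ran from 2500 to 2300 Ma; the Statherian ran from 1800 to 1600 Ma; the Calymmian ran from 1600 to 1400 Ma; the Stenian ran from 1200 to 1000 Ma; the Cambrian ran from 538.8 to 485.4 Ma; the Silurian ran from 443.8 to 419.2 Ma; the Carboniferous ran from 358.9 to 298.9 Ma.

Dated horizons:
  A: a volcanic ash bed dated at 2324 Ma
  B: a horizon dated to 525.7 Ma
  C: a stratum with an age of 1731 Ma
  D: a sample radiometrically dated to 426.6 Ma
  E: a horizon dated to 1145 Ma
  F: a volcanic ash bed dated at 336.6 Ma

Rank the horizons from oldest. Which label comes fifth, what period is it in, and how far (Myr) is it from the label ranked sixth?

Larger Ma means older, so oldest first: A 2324 > C 1731 > E 1145 > B 525.7 > D 426.6 > F 336.6.
Counting 5 along gives D (426.6 Ma); the excerpt puts that inside the Silurian, 443.8–419.2 Ma.
Next in line is F (336.6 Ma), and 426.6 − 336.6 = 90 Myr.

D, in the Silurian; 90 million years to F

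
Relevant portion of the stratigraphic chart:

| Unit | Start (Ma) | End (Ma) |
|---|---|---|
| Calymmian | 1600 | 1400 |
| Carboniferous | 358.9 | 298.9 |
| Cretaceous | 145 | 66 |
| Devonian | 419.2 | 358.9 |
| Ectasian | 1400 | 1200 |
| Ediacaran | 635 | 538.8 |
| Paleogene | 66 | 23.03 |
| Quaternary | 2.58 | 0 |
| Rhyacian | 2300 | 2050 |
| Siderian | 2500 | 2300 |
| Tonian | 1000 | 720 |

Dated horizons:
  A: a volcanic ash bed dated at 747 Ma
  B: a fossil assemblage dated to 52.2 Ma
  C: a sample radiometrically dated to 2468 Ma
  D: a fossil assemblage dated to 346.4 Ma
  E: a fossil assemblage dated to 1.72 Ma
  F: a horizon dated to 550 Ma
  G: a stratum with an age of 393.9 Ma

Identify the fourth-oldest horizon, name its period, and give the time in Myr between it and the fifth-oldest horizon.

G, in the Devonian; 47.5 million years to D

Larger Ma means older, so oldest first: C 2468 > A 747 > F 550 > G 393.9 > D 346.4 > B 52.2 > E 1.72.
Counting 4 along gives G (393.9 Ma); the excerpt puts that inside the Devonian, 419.2–358.9 Ma.
Next in line is D (346.4 Ma), and 393.9 − 346.4 = 47.5 Myr.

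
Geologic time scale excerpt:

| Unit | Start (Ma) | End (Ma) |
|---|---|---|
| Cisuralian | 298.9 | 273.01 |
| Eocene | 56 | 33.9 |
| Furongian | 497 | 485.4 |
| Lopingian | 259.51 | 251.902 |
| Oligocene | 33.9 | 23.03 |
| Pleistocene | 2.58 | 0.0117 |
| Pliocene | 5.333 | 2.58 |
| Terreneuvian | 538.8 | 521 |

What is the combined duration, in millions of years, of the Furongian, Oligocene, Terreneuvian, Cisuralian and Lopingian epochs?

Duration is start − end for each: (497 − 485.4) + (33.9 − 23.03) + (538.8 − 521) + (298.9 − 273.01) + (259.51 − 251.902).
That is 11.6 + 10.87 + 17.8 + 25.89 + 7.608, which totals 73.768 million years.

73.768 million years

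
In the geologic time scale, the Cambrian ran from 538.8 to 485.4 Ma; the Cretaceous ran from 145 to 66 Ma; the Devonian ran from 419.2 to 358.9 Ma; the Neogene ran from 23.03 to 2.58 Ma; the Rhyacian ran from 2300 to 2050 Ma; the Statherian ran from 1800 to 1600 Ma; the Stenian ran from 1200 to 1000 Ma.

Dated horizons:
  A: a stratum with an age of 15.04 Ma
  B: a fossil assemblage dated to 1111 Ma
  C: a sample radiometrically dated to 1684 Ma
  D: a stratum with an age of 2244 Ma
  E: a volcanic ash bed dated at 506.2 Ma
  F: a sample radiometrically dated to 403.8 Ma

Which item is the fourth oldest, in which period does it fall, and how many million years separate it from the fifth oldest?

Larger Ma means older, so oldest first: D 2244 > C 1684 > B 1111 > E 506.2 > F 403.8 > A 15.04.
Counting 4 along gives E (506.2 Ma); the excerpt puts that inside the Cambrian, 538.8–485.4 Ma.
Next in line is F (403.8 Ma), and 506.2 − 403.8 = 102.4 Myr.

E, in the Cambrian; 102.4 million years to F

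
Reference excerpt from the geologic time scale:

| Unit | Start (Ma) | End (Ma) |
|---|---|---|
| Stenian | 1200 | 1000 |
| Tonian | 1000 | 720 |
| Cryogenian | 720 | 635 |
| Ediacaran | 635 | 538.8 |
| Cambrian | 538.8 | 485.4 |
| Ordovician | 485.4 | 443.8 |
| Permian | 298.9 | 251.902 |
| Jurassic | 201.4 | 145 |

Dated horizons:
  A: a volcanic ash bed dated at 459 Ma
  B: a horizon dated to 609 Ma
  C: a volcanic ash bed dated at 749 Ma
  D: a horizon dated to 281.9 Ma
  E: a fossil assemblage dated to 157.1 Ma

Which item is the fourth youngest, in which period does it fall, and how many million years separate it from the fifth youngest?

Smaller Ma means younger, so youngest first: E 157.1 < D 281.9 < A 459 < B 609 < C 749.
Counting 4 along gives B (609 Ma); the excerpt puts that inside the Ediacaran, 635–538.8 Ma.
Next in line is C (749 Ma), and 749 − 609 = 140 Myr.

B, in the Ediacaran; 140 million years to C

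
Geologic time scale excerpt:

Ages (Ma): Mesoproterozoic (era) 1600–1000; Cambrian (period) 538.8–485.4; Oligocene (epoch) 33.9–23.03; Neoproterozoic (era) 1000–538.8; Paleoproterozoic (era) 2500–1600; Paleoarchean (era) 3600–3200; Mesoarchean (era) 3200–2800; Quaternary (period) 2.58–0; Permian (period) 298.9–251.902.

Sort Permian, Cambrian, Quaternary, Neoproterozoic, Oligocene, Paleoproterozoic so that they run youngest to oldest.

The oldest of these is Paleoproterozoic (starts 2500 Ma) and the youngest is Quaternary (ends 0 Ma).
In between, by decreasing start age: Neoproterozoic (1000), Cambrian (538.8), Permian (298.9), Oligocene (33.9).
Listing youngest first means reversing that sequence.

Quaternary, then Oligocene, then Permian, then Cambrian, then Neoproterozoic, then Paleoproterozoic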